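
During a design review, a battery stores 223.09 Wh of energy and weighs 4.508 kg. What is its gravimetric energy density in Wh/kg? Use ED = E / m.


Specific energy = 223.09 Wh / 4.508 kg = 49.49 Wh/kg

49.49 Wh/kg


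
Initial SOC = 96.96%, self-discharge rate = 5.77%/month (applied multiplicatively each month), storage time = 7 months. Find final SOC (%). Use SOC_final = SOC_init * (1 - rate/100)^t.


decay = (1 - 5.77/100)^7 = 0.65967
SOC_final = 96.96 * 0.65967 = 63.96%

63.96%


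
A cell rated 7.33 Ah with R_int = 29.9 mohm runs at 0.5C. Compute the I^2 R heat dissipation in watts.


Convert: R = 29.9 mohm = 0.0299 ohm
Step 1: I = C_rate * capacity = 0.5 * 7.33 = 3.665 A
Step 2: Q = I^2 * R = 3.665^2 * 0.0299 = 13.432 * 0.0299 = 0.4016 W

0.4016 W


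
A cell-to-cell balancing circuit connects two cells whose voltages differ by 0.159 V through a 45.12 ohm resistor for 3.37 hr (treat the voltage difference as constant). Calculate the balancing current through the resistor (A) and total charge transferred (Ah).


First, Ohm's law: I_bal = 0.159 V / 45.12 ohm = 0.0035239 A
Then Q = I * t = 0.0035239 A * 3.37 hr = 0.01188 Ah

I=0.0035239 A, Q=0.01188 Ah


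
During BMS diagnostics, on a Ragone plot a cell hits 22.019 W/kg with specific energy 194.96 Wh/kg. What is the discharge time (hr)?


t = E / P = 194.96 / 22.019 = 8.854 hr

8.854 hr


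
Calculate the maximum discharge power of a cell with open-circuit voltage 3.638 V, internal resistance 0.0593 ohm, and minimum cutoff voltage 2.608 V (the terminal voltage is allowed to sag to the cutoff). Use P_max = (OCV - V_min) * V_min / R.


P_max = (OCV - V_min) * V_min / R = (3.638 - 2.608) * 2.608 / 0.0593 = 1.03 * 2.608 / 0.0593 = 45.30 W

45.30 W


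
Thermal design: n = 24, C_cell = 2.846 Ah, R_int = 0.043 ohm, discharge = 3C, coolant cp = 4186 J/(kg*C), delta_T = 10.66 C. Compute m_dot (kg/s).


Step 1: I = 3 * 2.846 = 8.538 A
Step 2: Q_cell = I^2 * R = 8.538^2 * 0.043 = 3.1346 W
Step 3: Q_total = 24 * 3.1346 = 75.23 W
Step 4: m_dot = Q_total / (cp * dT) = 75.23 / (4186 * 10.66) = 0.001686 kg/s

0.001686 kg/s


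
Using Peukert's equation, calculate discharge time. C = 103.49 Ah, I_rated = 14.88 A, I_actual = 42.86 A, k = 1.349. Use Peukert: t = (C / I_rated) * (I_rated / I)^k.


t_rated = C / I_rated = 103.49 / 14.88 = 6.955 hr
(I_rated/I)^k = (0.34718)^1.349 = 0.24
t = t_rated * (I_rated/I)^k = 6.955 * 0.24 = 1.669 hr

1.669 hr


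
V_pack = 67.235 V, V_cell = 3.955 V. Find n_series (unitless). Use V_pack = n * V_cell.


n = V_pack / V_cell = 67.235 / 3.955 = 17

17


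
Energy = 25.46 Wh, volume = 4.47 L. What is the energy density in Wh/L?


ED = E / V = 25.46 / 4.47 = 5.696 Wh/L

5.696 Wh/L


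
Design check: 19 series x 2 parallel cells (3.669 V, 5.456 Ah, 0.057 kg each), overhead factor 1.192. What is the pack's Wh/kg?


Step 1: V_pack = 19 * 3.669 = 69.711 V
Step 2: C_pack = 2 * 5.456 = 10.912 Ah
Step 3: E_pack = V_pack * C_pack = 69.711 * 10.912 = 760.69 Wh
Step 4: m_pack = 19 * 2 * 0.057 * 1.192 = 2.5819 kg
Step 5: ED = E_pack / m_pack = 760.69 / 2.5819 = 294.6 Wh/kg

294.6 Wh/kg


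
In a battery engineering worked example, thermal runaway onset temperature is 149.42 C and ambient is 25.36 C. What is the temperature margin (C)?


Safety margin = 149.42 C - 25.36 C = 124.06 C

124.06 C


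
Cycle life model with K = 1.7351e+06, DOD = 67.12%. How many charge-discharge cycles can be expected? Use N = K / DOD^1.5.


DOD^1.5 = 549.89
N = K / DOD^1.5 = 1.7351e+06 / 549.89 = 3155

3155 cycles


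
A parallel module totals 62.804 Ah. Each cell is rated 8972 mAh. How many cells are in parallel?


Convert: C_cell = 8972 mAh = 8.972 Ah
n = C_total / C_cell = 62.804 / 8.972 = 7

7


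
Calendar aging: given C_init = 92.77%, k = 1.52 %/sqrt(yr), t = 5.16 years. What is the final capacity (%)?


sqrt(t) = sqrt(5.16) = 2.2716
C_final = 92.77 - 1.52 * 2.2716 = 89.32%

89.32%


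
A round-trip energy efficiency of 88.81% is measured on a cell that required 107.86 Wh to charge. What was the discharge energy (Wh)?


E_dis = eta/100 * E_chg = 88.81/100 * 107.86 = 95.79 Wh

95.79 Wh


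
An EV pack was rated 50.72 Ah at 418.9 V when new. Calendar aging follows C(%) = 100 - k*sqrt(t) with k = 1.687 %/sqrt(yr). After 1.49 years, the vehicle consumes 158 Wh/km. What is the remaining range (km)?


Step 1: capacity retention = 100 - 1.687 * sqrt(1.49) = 100 - 1.687 * 1.2207 = 97.941%
Step 2: C_now = 50.72 * 97.941/100 = 49.676 Ah
Step 3: E_pack = V * C_now = 418.9 * 49.676 = 20809 Wh
Step 4: range = E_pack / consumption = 20809 / 158 = 131.7 km

131.7 km


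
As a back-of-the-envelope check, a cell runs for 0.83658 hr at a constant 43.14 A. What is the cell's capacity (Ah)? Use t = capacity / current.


C = I * t = 43.14 * 0.83658 = 36.09 Ah

36.09 Ah


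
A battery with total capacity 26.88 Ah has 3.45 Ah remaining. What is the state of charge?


SOC% = 3.45 / 26.88 * 100 = 12.83%

12.83%


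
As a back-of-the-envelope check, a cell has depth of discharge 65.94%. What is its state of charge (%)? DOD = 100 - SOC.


SOC = 100 - DOD = 100 - 65.94 = 34.06%

34.06%


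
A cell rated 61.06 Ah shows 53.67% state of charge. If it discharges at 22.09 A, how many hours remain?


Step 1: remaining = SOC/100 * C_total = 53.67/100 * 61.06 = 32.771 Ah
Step 2: t = remaining / I = 32.771 / 22.09 = 1.484 hr

1.484 hr


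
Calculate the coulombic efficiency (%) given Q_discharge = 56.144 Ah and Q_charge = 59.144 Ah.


Coulombic efficiency = 56.144/59.144 * 100% = 94.93%

94.93%


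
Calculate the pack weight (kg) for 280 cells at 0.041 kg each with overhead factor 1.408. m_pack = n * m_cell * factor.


m_pack = n * m_cell * overhead = 280 * 0.041 * 1.408 = 16.16 kg

16.16 kg


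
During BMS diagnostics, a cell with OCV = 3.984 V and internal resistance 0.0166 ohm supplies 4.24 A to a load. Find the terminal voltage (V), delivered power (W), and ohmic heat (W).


Step 1: V_terminal = OCV - I*R = 3.984 - 4.24 * 0.0166 = 3.9136 V
Step 2: P_out = V_terminal * I = 3.9136 * 4.24 = 16.59 W
Step 3: Q = I^2 * R = 4.24^2 * 0.0166 = 0.2984 W

V=3.9136 V, P=16.59 W, Q=0.2984 W


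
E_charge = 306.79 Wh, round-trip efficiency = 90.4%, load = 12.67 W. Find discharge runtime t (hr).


Step 1: E_discharge = eta/100 * E_charge = 90.4/100 * 306.79 = 277.34 Wh
Step 2: t = E_discharge / P = 277.34 / 12.67 = 21.89 hr

21.89 hr


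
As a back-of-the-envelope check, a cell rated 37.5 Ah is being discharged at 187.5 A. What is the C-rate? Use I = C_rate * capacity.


C_rate = I / capacity = 187.5 / 37.5 = 5C

5C


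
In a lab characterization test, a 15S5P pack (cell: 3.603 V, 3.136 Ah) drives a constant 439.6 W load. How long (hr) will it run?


Step 1: E_pack = Ns * V_cell * Np * C_cell = 15 * 3.603 * 5 * 3.136 = 847.43 Wh
Step 2: t = E_pack / P = 847.43 / 439.6 = 1.928 hr

1.928 hr


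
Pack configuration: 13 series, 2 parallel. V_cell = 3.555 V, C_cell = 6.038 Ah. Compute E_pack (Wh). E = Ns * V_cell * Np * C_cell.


E = Ns * Vcell * Np * Ccell = 13 * 3.555 * 2 * 6.038 = 558.1 Wh

558.1 Wh


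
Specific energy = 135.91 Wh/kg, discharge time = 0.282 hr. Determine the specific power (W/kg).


Specific power = 135.91 Wh/kg / 0.282 hr = 482.0 W/kg

482.0 W/kg


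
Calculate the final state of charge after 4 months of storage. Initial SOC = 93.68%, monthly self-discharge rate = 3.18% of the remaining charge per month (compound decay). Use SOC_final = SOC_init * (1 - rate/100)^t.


Monthly retention factor = 1 - 3.18/100 = 0.9682
Over 4 months: factor^4 = 0.87874
SOC_final = 93.68 * 0.87874 = 82.32%

82.32%


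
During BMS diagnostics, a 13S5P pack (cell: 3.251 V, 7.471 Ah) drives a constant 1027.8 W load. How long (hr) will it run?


Step 1: E_pack = Ns * V_cell * Np * C_cell = 13 * 3.251 * 5 * 7.471 = 1578.7 Wh
Step 2: t = E_pack / P = 1578.7 / 1027.8 = 1.536 hr

1.536 hr


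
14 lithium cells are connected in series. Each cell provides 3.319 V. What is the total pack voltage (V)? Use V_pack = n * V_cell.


Series voltages add: 14 * 3.319 V = 46.466 V

46.466 V


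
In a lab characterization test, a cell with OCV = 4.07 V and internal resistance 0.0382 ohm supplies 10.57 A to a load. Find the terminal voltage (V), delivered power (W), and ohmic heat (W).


Step 1: V_terminal = OCV - I*R = 4.07 - 10.57 * 0.0382 = 3.6662 V
Step 2: P_out = V_terminal * I = 3.6662 * 10.57 = 38.75 W
Step 3: Q = I^2 * R = 10.57^2 * 0.0382 = 4.268 W

V=3.6662 V, P=38.75 W, Q=4.268 W


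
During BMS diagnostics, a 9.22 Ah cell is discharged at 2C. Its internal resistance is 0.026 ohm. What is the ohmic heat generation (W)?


Step 1: I = C_rate * capacity = 2 * 9.22 = 18.44 A
Step 2: Q = I^2 * R = 18.44^2 * 0.026 = 340.03 * 0.026 = 8.841 W

8.841 W


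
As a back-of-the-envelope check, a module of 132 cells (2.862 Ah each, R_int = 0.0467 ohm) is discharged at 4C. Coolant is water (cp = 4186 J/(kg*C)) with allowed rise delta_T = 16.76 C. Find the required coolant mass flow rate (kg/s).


Step 1: I = 4 * 2.862 = 11.448 A
Step 2: Q_cell = I^2 * R = 11.448^2 * 0.0467 = 6.1203 W
Step 3: Q_total = 132 * 6.1203 = 807.88 W
Step 4: m_dot = Q_total / (cp * dT) = 807.88 / (4186 * 16.76) = 0.01152 kg/s

0.01152 kg/s


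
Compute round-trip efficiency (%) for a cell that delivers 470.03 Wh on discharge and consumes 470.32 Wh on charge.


eta_e = E_dis / E_chg * 100 = 470.03 / 470.32 * 100 = 99.94%

99.94%


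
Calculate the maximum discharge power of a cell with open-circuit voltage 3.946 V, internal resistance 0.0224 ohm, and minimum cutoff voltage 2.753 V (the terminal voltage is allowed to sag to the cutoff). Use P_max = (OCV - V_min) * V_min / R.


dV = OCV - V_min = 1.193 V (so I_max = dV / R)
P_max = dV * V_min / R = 1.193 * 2.753 / 0.0224 = 146.6 W

146.6 W


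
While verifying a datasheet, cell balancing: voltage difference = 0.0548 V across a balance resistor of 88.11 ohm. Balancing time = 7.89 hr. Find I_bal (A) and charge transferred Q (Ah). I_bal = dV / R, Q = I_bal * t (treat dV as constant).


First, Ohm's law: I_bal = 0.0548 V / 88.11 ohm = 6.2195e-04 A
Then Q = I * t = 6.2195e-04 A * 7.89 hr = 0.004907 Ah

I=6.2195e-04 A, Q=0.004907 Ah


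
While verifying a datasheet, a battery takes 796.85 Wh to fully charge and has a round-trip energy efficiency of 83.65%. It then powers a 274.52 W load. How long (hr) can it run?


Step 1: E_discharge = eta/100 * E_charge = 83.65/100 * 796.85 = 666.57 Wh
Step 2: t = E_discharge / P = 666.57 / 274.52 = 2.428 hr

2.428 hr


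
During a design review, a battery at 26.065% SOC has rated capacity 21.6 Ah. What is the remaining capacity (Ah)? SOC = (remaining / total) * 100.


remaining = SOC / 100 * total = 26.065 / 100 * 21.6 = 5.630 Ah

5.630 Ah


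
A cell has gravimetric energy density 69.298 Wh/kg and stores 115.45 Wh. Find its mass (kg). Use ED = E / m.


m = E / ED = 115.45 / 69.298 = 1.666 kg

1.666 kg


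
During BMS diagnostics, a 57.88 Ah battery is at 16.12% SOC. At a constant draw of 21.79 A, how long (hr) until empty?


Step 1: remaining = SOC/100 * C_total = 16.12/100 * 57.88 = 9.3303 Ah
Step 2: t = remaining / I = 9.3303 / 21.79 = 0.4282 hr

0.4282 hr


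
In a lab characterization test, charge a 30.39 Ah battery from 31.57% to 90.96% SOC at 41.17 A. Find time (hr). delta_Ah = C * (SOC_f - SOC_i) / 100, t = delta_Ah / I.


Step 1: dSOC = 90.96% - 31.57% = 59.39%
Step 2: delta_Ah = 30.39 * 59.39 / 100 = 18.049 Ah
Step 3: t = 18.049 / 41.17 = 0.4384 hr

0.4384 hr


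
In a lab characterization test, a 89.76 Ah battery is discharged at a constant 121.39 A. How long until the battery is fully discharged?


t = capacity / current = 89.76 / 121.39 = 0.7394 hr

0.7394 hr


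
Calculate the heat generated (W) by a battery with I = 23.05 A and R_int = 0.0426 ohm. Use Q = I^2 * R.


I^2 = 531.3
Q = 531.3 * 0.0426 = 22.63 W

22.63 W


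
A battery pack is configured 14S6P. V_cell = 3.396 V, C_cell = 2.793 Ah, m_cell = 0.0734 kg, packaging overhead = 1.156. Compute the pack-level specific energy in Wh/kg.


Step 1: V_pack = 14 * 3.396 = 47.544 V
Step 2: C_pack = 6 * 2.793 = 16.758 Ah
Step 3: E_pack = V_pack * C_pack = 47.544 * 16.758 = 796.74 Wh
Step 4: m_pack = 14 * 6 * 0.0734 * 1.156 = 7.1274 kg
Step 5: ED = E_pack / m_pack = 796.74 / 7.1274 = 111.8 Wh/kg

111.8 Wh/kg


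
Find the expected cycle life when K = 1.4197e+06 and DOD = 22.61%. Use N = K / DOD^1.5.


Step 1: DOD^1.5 = 22.61^1.5 = 107.51
Step 2: N = 1.4197e+06 / 107.51 = 13210 cycles

13210 cycles


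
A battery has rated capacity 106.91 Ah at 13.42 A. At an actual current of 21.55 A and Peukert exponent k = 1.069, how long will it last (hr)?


Step 1: t_rated = C / I_rated = 106.91 / 13.42 = 7.9665 hr
Step 2: ratio = 13.42 / 21.55 = 0.62274
Step 3: ratio^k = 0.62274^1.069 = 0.60272
Step 4: t = t_rated * ratio^k = 7.9665 * 0.60272 = 4.802 hr

4.802 hr


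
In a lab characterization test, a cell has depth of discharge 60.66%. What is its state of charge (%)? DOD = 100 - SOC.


SOC = 100 - DOD = 100 - 60.66 = 39.34%

39.34%


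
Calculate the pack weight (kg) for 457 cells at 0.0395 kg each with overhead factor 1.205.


m_pack = n * m_cell * overhead = 457 * 0.0395 * 1.205 = 21.75 kg

21.75 kg


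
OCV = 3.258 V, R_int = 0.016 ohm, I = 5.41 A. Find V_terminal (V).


IR drop = 5.41 * 0.016 = 0.08656 V
V = 3.258 - 0.08656 = 3.171 V

3.171 V


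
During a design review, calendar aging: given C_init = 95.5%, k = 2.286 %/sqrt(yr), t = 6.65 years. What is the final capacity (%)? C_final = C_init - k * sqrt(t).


sqrt(t) = sqrt(6.65) = 2.5788
C_final = 95.5 - 2.286 * 2.5788 = 89.60%

89.60%


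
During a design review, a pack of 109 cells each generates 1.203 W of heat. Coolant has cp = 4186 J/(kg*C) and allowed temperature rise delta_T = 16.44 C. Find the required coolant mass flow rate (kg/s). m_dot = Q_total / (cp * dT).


Q_total = 109 * 1.203 = 131.13 W
m_dot = Q_total / (cp * dT) = 131.13 / (4186 * 16.44) = 0.001905 kg/s

0.001905 kg/s


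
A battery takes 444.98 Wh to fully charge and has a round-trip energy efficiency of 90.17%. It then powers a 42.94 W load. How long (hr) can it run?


Step 1: E_discharge = eta/100 * E_charge = 90.17/100 * 444.98 = 401.24 Wh
Step 2: t = E_discharge / P = 401.24 / 42.94 = 9.344 hr

9.344 hr


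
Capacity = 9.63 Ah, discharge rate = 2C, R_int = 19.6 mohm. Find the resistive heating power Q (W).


Convert: R = 19.6 mohm = 0.0196 ohm
Step 1: I = C_rate * capacity = 2 * 9.63 = 19.26 A
Step 2: Q = I^2 * R = 19.26^2 * 0.0196 = 370.95 * 0.0196 = 7.271 W

7.271 W


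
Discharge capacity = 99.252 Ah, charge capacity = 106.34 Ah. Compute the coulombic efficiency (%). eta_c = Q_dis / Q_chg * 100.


eta_c = Q_dis / Q_chg * 100 = 99.252 / 106.34 * 100 = 93.33%

93.33%


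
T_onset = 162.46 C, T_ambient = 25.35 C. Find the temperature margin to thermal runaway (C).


margin = T_onset - T_ambient = 162.46 - 25.35 = 137.11 C

137.11 C


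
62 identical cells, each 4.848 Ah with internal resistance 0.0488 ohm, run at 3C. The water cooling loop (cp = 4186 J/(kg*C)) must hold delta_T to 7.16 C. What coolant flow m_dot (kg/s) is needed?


Step 1: I = 3 * 4.848 = 14.544 A
Step 2: Q_cell = I^2 * R = 14.544^2 * 0.0488 = 10.323 W
Step 3: Q_total = 62 * 10.323 = 640.03 W
Step 4: m_dot = Q_total / (cp * dT) = 640.03 / (4186 * 7.16) = 0.02135 kg/s

0.02135 kg/s


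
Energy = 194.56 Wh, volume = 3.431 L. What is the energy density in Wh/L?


ED = E / V = 194.56 / 3.431 = 56.71 Wh/L

56.71 Wh/L


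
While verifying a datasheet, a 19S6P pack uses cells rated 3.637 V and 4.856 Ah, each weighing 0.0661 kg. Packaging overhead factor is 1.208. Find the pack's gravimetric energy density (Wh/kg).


Step 1: V_pack = 19 * 3.637 = 69.103 V
Step 2: C_pack = 6 * 4.856 = 29.136 Ah
Step 3: E_pack = V_pack * C_pack = 69.103 * 29.136 = 2013.4 Wh
Step 4: m_pack = 19 * 6 * 0.0661 * 1.208 = 9.1028 kg
Step 5: ED = E_pack / m_pack = 2013.4 / 9.1028 = 221.2 Wh/kg

221.2 Wh/kg


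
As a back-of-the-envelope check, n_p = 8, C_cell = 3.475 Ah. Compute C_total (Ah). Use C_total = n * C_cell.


C_total = 8 * 3.475 = 27.8 Ah

27.8 Ah


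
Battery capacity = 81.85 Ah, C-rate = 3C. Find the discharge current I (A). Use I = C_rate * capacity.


At 3C: I = 3 * 81.85 Ah = 245.55 A

245.55 A


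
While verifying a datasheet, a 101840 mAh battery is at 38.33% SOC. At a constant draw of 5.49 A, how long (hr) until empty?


Convert: C_total = 101840 mAh = 101.84 Ah
Step 1: remaining = SOC/100 * C_total = 38.33/100 * 101.84 = 39.035 Ah
Step 2: t = remaining / I = 39.035 / 5.49 = 7.110 hr

7.110 hr


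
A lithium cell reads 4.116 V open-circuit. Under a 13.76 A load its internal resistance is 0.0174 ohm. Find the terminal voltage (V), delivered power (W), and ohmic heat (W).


Step 1: V_terminal = OCV - I*R = 4.116 - 13.76 * 0.0174 = 3.8766 V
Step 2: P_out = V_terminal * I = 3.8766 * 13.76 = 53.34 W
Step 3: Q = I^2 * R = 13.76^2 * 0.0174 = 3.294 W

V=3.8766 V, P=53.34 W, Q=3.294 W


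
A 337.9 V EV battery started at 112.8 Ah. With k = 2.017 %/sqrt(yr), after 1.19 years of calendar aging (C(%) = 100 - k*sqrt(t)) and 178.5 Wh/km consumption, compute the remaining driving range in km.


Step 1: capacity retention = 100 - 2.017 * sqrt(1.19) = 100 - 2.017 * 1.0909 = 97.8%
Step 2: C_now = 112.8 * 97.8/100 = 110.32 Ah
Step 3: E_pack = V * C_now = 337.9 * 110.32 = 37277 Wh
Step 4: range = E_pack / consumption = 37277 / 178.5 = 208.8 km

208.8 km


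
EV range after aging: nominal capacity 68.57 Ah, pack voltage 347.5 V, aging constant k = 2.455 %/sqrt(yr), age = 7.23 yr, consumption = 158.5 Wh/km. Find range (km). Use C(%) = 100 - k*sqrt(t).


Step 1: capacity retention = 100 - 2.455 * sqrt(7.23) = 100 - 2.455 * 2.6889 = 93.399%
Step 2: C_now = 68.57 * 93.399/100 = 64.044 Ah
Step 3: E_pack = V * C_now = 347.5 * 64.044 = 22255 Wh
Step 4: range = E_pack / consumption = 22255 / 158.5 = 140.4 km

140.4 km


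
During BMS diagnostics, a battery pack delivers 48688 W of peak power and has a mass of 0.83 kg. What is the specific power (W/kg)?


Specific power = 48688 W / 0.83 kg = 58660 W/kg

58660 W/kg


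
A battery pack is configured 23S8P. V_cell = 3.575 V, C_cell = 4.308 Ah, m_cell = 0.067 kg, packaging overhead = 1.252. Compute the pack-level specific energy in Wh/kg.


Step 1: V_pack = 23 * 3.575 = 82.225 V
Step 2: C_pack = 8 * 4.308 = 34.464 Ah
Step 3: E_pack = V_pack * C_pack = 82.225 * 34.464 = 2833.8 Wh
Step 4: m_pack = 23 * 8 * 0.067 * 1.252 = 15.435 kg
Step 5: ED = E_pack / m_pack = 2833.8 / 15.435 = 183.6 Wh/kg

183.6 Wh/kg


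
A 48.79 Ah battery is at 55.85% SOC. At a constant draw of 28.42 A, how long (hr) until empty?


Step 1: remaining = SOC/100 * C_total = 55.85/100 * 48.79 = 27.249 Ah
Step 2: t = remaining / I = 27.249 / 28.42 = 0.9588 hr

0.9588 hr


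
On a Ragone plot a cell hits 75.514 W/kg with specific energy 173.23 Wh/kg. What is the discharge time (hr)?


t = E / P = 173.23 / 75.514 = 2.294 hr

2.294 hr


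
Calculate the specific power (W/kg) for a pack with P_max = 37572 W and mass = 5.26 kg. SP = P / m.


Specific power = 37572 W / 5.26 kg = 7143 W/kg

7143 W/kg


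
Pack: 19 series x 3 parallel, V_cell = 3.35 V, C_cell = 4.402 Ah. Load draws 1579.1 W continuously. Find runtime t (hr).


Step 1: E_pack = Ns * V_cell * Np * C_cell = 19 * 3.35 * 3 * 4.402 = 840.56 Wh
Step 2: t = E_pack / P = 840.56 / 1579.1 = 0.5323 hr

0.5323 hr


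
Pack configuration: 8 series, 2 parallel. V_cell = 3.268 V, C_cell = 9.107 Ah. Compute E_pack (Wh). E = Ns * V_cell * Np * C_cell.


E = Ns * Vcell * Np * Ccell = 8 * 3.268 * 2 * 9.107 = 476.2 Wh

476.2 Wh


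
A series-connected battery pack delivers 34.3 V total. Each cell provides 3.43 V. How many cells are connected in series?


n = V_pack / V_cell = 34.3 / 3.43 = 10

10


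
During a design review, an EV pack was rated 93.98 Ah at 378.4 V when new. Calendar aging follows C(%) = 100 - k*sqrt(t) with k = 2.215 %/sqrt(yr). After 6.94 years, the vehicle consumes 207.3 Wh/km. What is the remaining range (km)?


Step 1: capacity retention = 100 - 2.215 * sqrt(6.94) = 100 - 2.215 * 2.6344 = 94.165%
Step 2: C_now = 93.98 * 94.165/100 = 88.496 Ah
Step 3: E_pack = V * C_now = 378.4 * 88.496 = 33487 Wh
Step 4: range = E_pack / consumption = 33487 / 207.3 = 161.5 km

161.5 km


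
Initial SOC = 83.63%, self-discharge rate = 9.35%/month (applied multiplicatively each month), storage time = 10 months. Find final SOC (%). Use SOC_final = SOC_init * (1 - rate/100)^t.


Monthly retention factor = 1 - 9.35/100 = 0.9065
Over 10 months: factor^10 = 0.3747
SOC_final = 83.63 * 0.3747 = 31.34%

31.34%


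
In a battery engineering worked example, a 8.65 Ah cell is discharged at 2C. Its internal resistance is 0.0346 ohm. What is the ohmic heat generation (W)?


Step 1: I = C_rate * capacity = 2 * 8.65 = 17.3 A
Step 2: Q = I^2 * R = 17.3^2 * 0.0346 = 299.29 * 0.0346 = 10.36 W

10.36 W


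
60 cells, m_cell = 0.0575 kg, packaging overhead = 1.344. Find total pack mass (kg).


Cell mass sum = 60 * 0.0575 = 3.45 kg
With overhead 1.344: m_pack = 3.45 * 1.344 = 4.637 kg

4.637 kg


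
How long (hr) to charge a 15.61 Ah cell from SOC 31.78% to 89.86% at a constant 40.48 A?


delta_Ah = 15.61 * (89.86 - 31.78) / 100 = 9.0663 Ah
t = delta_Ah / I = 9.0663 / 40.48 = 0.2240 hr

0.2240 hr


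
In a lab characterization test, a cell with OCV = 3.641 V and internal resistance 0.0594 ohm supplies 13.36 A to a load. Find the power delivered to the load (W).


Step 1: V_terminal = OCV - I*R = 3.641 - 13.36 * 0.0594 = 2.8474 V
Step 2: P_out = V_terminal * I = 2.8474 * 13.36 = 38.04 W

38.04 W


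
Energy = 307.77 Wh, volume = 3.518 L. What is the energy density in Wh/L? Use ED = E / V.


ED = E / V = 307.77 / 3.518 = 87.48 Wh/L

87.48 Wh/L


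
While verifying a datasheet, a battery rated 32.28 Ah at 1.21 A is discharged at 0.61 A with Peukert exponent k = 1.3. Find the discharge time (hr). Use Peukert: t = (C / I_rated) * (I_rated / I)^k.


Step 1: t_rated = C / I_rated = 32.28 / 1.21 = 26.678 hr
Step 2: ratio = 1.21 / 0.61 = 1.9836
Step 3: ratio^k = 1.9836^1.3 = 2.4361
Step 4: t = t_rated * ratio^k = 26.678 * 2.4361 = 64.99 hr

64.99 hr


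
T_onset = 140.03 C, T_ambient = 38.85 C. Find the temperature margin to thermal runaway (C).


Safety margin = 140.03 C - 38.85 C = 101.18 C

101.18 C


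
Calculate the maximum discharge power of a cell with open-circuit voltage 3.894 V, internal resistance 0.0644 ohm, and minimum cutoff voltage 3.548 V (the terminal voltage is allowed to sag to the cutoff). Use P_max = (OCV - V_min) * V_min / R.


P_max = (OCV - V_min) * V_min / R = (3.894 - 3.548) * 3.548 / 0.0644 = 0.346 * 3.548 / 0.0644 = 19.06 W

19.06 W


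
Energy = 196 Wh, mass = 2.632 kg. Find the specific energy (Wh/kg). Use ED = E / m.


Specific energy = 196 Wh / 2.632 kg = 74.47 Wh/kg

74.47 Wh/kg


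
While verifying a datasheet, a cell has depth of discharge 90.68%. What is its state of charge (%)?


SOC = 100 - DOD = 100 - 90.68 = 9.32%

9.32%


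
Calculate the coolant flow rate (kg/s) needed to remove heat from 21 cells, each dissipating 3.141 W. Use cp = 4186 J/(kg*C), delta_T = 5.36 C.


Q_total = 21 * 3.141 = 65.961 W
m_dot = Q_total / (cp * dT) = 65.961 / (4186 * 5.36) = 0.002940 kg/s

0.002940 kg/s


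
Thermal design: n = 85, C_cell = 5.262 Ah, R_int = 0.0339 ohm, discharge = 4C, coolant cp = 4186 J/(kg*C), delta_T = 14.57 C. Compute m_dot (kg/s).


Step 1: I = 4 * 5.262 = 21.048 A
Step 2: Q_cell = I^2 * R = 21.048^2 * 0.0339 = 15.018 W
Step 3: Q_total = 85 * 15.018 = 1276.5 W
Step 4: m_dot = Q_total / (cp * dT) = 1276.5 / (4186 * 14.57) = 0.02093 kg/s

0.02093 kg/s


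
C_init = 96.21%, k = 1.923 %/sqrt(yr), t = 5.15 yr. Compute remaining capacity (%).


sqrt(t) = sqrt(5.15) = 2.2694
C_final = 96.21 - 1.923 * 2.2694 = 91.85%

91.85%


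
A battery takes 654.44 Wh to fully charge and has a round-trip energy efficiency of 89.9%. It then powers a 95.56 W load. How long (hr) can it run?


Step 1: E_discharge = eta/100 * E_charge = 89.9/100 * 654.44 = 588.34 Wh
Step 2: t = E_discharge / P = 588.34 / 95.56 = 6.157 hr

6.157 hr


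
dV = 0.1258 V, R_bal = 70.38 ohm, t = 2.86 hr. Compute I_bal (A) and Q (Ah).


I_bal = dV / R = 0.1258 / 70.38 = 0.0017874 A
Q = I_bal * t = 0.0017874 * 2.86 = 0.005112 Ah

I=0.0017874 A, Q=0.005112 Ah


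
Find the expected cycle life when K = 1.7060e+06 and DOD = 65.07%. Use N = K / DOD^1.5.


DOD^1.5 = 524.89
N = K / DOD^1.5 = 1.7060e+06 / 524.89 = 3250

3250 cycles


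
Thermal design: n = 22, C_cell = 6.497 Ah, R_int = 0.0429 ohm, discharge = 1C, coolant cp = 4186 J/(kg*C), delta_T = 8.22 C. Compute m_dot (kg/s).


Step 1: I = 1 * 6.497 = 6.497 A
Step 2: Q_cell = I^2 * R = 6.497^2 * 0.0429 = 1.8109 W
Step 3: Q_total = 22 * 1.8109 = 39.84 W
Step 4: m_dot = Q_total / (cp * dT) = 39.84 / (4186 * 8.22) = 0.001158 kg/s

0.001158 kg/s


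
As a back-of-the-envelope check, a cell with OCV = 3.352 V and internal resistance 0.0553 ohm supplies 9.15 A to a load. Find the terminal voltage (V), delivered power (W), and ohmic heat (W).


Step 1: V_terminal = OCV - I*R = 3.352 - 9.15 * 0.0553 = 2.846 V
Step 2: P_out = V_terminal * I = 2.846 * 9.15 = 26.04 W
Step 3: Q = I^2 * R = 9.15^2 * 0.0553 = 4.630 W

V=2.846 V, P=26.04 W, Q=4.630 W


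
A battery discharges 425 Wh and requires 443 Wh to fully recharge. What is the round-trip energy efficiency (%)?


eta_e = E_dis / E_chg * 100 = 425 / 443 * 100 = 95.94%

95.94%


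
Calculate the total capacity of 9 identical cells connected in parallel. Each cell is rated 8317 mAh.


Convert: C_cell = 8317 mAh = 8.317 Ah
C_total = 9 * 8.317 = 74.853 Ah

74.853 Ah


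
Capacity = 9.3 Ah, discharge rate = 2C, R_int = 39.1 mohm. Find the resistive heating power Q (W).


Convert: R = 39.1 mohm = 0.0391 ohm
Step 1: I = C_rate * capacity = 2 * 9.3 = 18.6 A
Step 2: Q = I^2 * R = 18.6^2 * 0.0391 = 345.96 * 0.0391 = 13.53 W

13.53 W


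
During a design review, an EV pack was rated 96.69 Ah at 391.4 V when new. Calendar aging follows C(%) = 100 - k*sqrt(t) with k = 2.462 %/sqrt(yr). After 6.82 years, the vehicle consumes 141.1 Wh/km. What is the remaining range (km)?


Step 1: capacity retention = 100 - 2.462 * sqrt(6.82) = 100 - 2.462 * 2.6115 = 93.57%
Step 2: C_now = 96.69 * 93.57/100 = 90.473 Ah
Step 3: E_pack = V * C_now = 391.4 * 90.473 = 35411 Wh
Step 4: range = E_pack / consumption = 35411 / 141.1 = 251.0 km

251.0 km


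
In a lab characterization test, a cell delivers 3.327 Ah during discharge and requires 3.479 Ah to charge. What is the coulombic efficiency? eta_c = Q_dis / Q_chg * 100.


eta_c = Q_dis / Q_chg * 100 = 3.327 / 3.479 * 100 = 95.63%

95.63%


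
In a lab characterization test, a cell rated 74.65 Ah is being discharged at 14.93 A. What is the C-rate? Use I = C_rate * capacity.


Rearranging: C_rate = 14.93 / 74.65 = 0.2C

0.2C


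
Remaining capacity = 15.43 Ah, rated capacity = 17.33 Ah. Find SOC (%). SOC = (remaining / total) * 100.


SOC = (remaining / total) * 100 = (15.43 / 17.33) * 100 = 89.04%

89.04%


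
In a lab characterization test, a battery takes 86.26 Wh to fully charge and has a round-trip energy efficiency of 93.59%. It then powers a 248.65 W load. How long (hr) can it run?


Step 1: E_discharge = eta/100 * E_charge = 93.59/100 * 86.26 = 80.731 Wh
Step 2: t = E_discharge / P = 80.731 / 248.65 = 0.3247 hr

0.3247 hr


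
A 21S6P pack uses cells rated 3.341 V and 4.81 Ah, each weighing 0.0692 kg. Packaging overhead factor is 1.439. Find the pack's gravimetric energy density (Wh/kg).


Step 1: V_pack = 21 * 3.341 = 70.161 V
Step 2: C_pack = 6 * 4.81 = 28.86 Ah
Step 3: E_pack = V_pack * C_pack = 70.161 * 28.86 = 2024.8 Wh
Step 4: m_pack = 21 * 6 * 0.0692 * 1.439 = 12.547 kg
Step 5: ED = E_pack / m_pack = 2024.8 / 12.547 = 161.4 Wh/kg

161.4 Wh/kg


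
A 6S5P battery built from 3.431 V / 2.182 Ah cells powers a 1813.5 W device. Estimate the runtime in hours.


Step 1: E_pack = Ns * V_cell * Np * C_cell = 6 * 3.431 * 5 * 2.182 = 224.59 Wh
Step 2: t = E_pack / P = 224.59 / 1813.5 = 0.1238 hr

0.1238 hr


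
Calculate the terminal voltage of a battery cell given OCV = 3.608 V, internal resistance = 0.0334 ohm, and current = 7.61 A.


V = OCV - I*R = 3.608 - 7.61 * 0.0334 = 3.354 V

3.354 V


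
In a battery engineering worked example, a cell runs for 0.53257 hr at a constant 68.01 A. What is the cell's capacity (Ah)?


C = I * t = 68.01 * 0.53257 = 36.22 Ah

36.22 Ah


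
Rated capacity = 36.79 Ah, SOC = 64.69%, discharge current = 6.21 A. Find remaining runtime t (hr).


Step 1: remaining = SOC/100 * C_total = 64.69/100 * 36.79 = 23.799 Ah
Step 2: t = remaining / I = 23.799 / 6.21 = 3.832 hr

3.832 hr


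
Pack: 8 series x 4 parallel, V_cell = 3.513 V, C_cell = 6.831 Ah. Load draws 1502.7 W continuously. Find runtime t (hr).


Step 1: E_pack = Ns * V_cell * Np * C_cell = 8 * 3.513 * 4 * 6.831 = 767.91 Wh
Step 2: t = E_pack / P = 767.91 / 1502.7 = 0.5110 hr

0.5110 hr


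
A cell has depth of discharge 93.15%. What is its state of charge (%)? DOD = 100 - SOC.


SOC = 100 - DOD = 100 - 93.15 = 6.85%

6.85%


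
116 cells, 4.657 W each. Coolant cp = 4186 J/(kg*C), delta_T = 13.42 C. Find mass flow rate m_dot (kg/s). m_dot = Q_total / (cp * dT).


Step 1: Total heat Q = 116 * 4.657 W = 540.21 W
Step 2: denom = cp * dT = 4186 * 13.42 = 56176
Step 3: m_dot = 540.21 / 56176 = 0.009616 kg/s

0.009616 kg/s


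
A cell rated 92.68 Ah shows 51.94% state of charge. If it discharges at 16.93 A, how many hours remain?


Step 1: remaining = SOC/100 * C_total = 51.94/100 * 92.68 = 48.138 Ah
Step 2: t = remaining / I = 48.138 / 16.93 = 2.843 hr

2.843 hr


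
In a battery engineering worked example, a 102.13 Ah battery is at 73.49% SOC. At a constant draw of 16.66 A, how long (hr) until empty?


Step 1: remaining = SOC/100 * C_total = 73.49/100 * 102.13 = 75.055 Ah
Step 2: t = remaining / I = 75.055 / 16.66 = 4.505 hr

4.505 hr


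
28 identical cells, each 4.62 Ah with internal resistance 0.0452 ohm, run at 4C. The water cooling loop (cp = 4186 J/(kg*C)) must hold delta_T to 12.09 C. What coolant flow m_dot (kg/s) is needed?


Step 1: I = 4 * 4.62 = 18.48 A
Step 2: Q_cell = I^2 * R = 18.48^2 * 0.0452 = 15.436 W
Step 3: Q_total = 28 * 15.436 = 432.21 W
Step 4: m_dot = Q_total / (cp * dT) = 432.21 / (4186 * 12.09) = 0.008540 kg/s

0.008540 kg/s


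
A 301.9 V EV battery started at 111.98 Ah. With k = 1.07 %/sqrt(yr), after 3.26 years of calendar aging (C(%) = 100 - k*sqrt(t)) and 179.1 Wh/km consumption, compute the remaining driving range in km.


Step 1: capacity retention = 100 - 1.07 * sqrt(3.26) = 100 - 1.07 * 1.8055 = 98.068%
Step 2: C_now = 111.98 * 98.068/100 = 109.82 Ah
Step 3: E_pack = V * C_now = 301.9 * 109.82 = 33155 Wh
Step 4: range = E_pack / consumption = 33155 / 179.1 = 185.1 km

185.1 km


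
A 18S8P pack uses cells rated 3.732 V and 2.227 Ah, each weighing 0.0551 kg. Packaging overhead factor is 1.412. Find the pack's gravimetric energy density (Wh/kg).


Step 1: V_pack = 18 * 3.732 = 67.176 V
Step 2: C_pack = 8 * 2.227 = 17.816 Ah
Step 3: E_pack = V_pack * C_pack = 67.176 * 17.816 = 1196.8 Wh
Step 4: m_pack = 18 * 8 * 0.0551 * 1.412 = 11.203 kg
Step 5: ED = E_pack / m_pack = 1196.8 / 11.203 = 106.8 Wh/kg

106.8 Wh/kg


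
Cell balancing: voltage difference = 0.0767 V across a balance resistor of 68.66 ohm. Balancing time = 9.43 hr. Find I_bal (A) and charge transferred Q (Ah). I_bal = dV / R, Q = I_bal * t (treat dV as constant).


First, Ohm's law: I_bal = 0.0767 V / 68.66 ohm = 0.0011171 A
Then Q = I * t = 0.0011171 A * 9.43 hr = 0.01053 Ah

I=0.0011171 A, Q=0.01053 Ah


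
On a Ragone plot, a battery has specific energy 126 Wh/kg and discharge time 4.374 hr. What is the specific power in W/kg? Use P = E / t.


Specific power = 126 Wh/kg / 4.374 hr = 28.81 W/kg

28.81 W/kg


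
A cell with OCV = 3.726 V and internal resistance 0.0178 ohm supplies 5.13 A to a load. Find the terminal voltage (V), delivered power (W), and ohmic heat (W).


Step 1: V_terminal = OCV - I*R = 3.726 - 5.13 * 0.0178 = 3.6347 V
Step 2: P_out = V_terminal * I = 3.6347 * 5.13 = 18.65 W
Step 3: Q = I^2 * R = 5.13^2 * 0.0178 = 0.4684 W

V=3.6347 V, P=18.65 W, Q=0.4684 W


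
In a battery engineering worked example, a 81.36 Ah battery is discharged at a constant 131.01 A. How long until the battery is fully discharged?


t = capacity / current = 81.36 / 131.01 = 0.6210 hr

0.6210 hr


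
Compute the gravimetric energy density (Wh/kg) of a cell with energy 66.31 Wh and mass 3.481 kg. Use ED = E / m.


Specific energy = 66.31 Wh / 3.481 kg = 19.05 Wh/kg

19.05 Wh/kg


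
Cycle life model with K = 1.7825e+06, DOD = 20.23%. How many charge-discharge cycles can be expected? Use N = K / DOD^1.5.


DOD^1.5 = 90.99
N = K / DOD^1.5 = 1.7825e+06 / 90.99 = 19590

19590 cycles


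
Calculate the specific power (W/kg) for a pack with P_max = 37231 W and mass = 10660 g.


Convert: m = 10660 g = 10.66 kg
Specific power = 37231 W / 10.66 kg = 3493 W/kg

3493 W/kg


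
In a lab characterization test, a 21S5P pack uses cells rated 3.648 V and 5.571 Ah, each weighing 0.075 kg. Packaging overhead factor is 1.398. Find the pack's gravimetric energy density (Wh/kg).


Step 1: V_pack = 21 * 3.648 = 76.608 V
Step 2: C_pack = 5 * 5.571 = 27.855 Ah
Step 3: E_pack = V_pack * C_pack = 76.608 * 27.855 = 2133.9 Wh
Step 4: m_pack = 21 * 5 * 0.075 * 1.398 = 11.009 kg
Step 5: ED = E_pack / m_pack = 2133.9 / 11.009 = 193.8 Wh/kg

193.8 Wh/kg


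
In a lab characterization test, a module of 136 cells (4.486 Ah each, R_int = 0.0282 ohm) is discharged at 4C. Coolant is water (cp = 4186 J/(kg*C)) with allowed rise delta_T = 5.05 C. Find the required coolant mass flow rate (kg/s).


Step 1: I = 4 * 4.486 = 17.944 A
Step 2: Q_cell = I^2 * R = 17.944^2 * 0.0282 = 9.08 W
Step 3: Q_total = 136 * 9.08 = 1234.9 W
Step 4: m_dot = Q_total / (cp * dT) = 1234.9 / (4186 * 5.05) = 0.05842 kg/s

0.05842 kg/s


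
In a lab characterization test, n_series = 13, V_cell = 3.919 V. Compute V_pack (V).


Series voltages add: 13 * 3.919 V = 50.947 V

50.947 V


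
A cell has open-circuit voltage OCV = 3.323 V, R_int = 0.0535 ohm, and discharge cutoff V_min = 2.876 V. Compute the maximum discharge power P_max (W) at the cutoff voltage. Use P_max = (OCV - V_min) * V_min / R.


P_max = (OCV - V_min) * V_min / R = (3.323 - 2.876) * 2.876 / 0.0535 = 0.447 * 2.876 / 0.0535 = 24.03 W

24.03 W


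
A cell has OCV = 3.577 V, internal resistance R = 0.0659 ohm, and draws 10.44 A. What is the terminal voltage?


IR drop = 10.44 * 0.0659 = 0.688 V
V = 3.577 - 0.688 = 2.889 V

2.889 V


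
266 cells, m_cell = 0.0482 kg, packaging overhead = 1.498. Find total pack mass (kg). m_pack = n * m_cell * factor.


m_pack = n * m_cell * overhead = 266 * 0.0482 * 1.498 = 19.21 kg

19.21 kg


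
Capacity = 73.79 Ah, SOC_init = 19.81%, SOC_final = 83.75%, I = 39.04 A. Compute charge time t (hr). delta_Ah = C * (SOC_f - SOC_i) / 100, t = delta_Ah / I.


Step 1: dSOC = 83.75% - 19.81% = 63.94%
Step 2: delta_Ah = 73.79 * 63.94 / 100 = 47.181 Ah
Step 3: t = 47.181 / 39.04 = 1.209 hr

1.209 hr


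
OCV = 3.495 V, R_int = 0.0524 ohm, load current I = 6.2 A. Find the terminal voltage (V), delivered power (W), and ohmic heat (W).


Step 1: V_terminal = OCV - I*R = 3.495 - 6.2 * 0.0524 = 3.1701 V
Step 2: P_out = V_terminal * I = 3.1701 * 6.2 = 19.65 W
Step 3: Q = I^2 * R = 6.2^2 * 0.0524 = 2.014 W

V=3.1701 V, P=19.65 W, Q=2.014 W


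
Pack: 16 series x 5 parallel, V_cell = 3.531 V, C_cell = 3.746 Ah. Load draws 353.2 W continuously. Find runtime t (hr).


Step 1: E_pack = Ns * V_cell * Np * C_cell = 16 * 3.531 * 5 * 3.746 = 1058.2 Wh
Step 2: t = E_pack / P = 1058.2 / 353.2 = 2.996 hr

2.996 hr


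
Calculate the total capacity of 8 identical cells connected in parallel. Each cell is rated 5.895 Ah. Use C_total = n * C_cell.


Parallel capacities add: 8 * 5.895 Ah = 47.16 Ah

47.16 Ah


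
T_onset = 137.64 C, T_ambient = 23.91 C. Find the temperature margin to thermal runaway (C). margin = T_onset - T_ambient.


Safety margin = 137.64 C - 23.91 C = 113.73 C

113.73 C


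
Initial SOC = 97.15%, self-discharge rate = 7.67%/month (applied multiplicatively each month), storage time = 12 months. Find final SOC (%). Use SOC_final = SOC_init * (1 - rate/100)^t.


decay = (1 - 7.67/100)^12 = 0.38381
SOC_final = 97.15 * 0.38381 = 37.29%

37.29%


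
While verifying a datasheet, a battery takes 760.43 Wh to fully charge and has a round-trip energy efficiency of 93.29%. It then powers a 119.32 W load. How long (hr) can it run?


Step 1: E_discharge = eta/100 * E_charge = 93.29/100 * 760.43 = 709.41 Wh
Step 2: t = E_discharge / P = 709.41 / 119.32 = 5.945 hr

5.945 hr


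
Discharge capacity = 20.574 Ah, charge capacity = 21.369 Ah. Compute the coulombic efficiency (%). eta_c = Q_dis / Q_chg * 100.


eta_c = Q_dis / Q_chg * 100 = 20.574 / 21.369 * 100 = 96.28%

96.28%


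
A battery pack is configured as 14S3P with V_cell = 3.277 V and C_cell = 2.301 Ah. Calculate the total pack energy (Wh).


V_pack = 14 * 3.277 = 45.878 V
C_pack = 3 * 2.301 = 6.903 Ah
E = V_pack * C_pack = 45.878 * 6.903 = 316.7 Wh

316.7 Wh


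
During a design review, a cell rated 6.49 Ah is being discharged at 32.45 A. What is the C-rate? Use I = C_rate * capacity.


Rearranging: C_rate = 32.45 / 6.49 = 5C

5C


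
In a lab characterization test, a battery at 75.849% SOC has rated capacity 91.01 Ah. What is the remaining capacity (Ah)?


remaining = SOC / 100 * total = 75.849 / 100 * 91.01 = 69.03 Ah

69.03 Ah


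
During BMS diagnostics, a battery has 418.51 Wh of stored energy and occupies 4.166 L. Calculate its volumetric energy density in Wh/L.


Volumetric ED = 418.51 Wh / 4.166 L = 100.5 Wh/L

100.5 Wh/L


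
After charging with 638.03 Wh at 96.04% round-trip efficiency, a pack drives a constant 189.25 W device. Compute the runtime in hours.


Step 1: E_discharge = eta/100 * E_charge = 96.04/100 * 638.03 = 612.76 Wh
Step 2: t = E_discharge / P = 612.76 / 189.25 = 3.238 hr

3.238 hr


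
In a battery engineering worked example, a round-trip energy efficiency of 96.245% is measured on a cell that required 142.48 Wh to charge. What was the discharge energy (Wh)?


E_dis = eta/100 * E_chg = 96.245/100 * 142.48 = 137.1 Wh

137.1 Wh


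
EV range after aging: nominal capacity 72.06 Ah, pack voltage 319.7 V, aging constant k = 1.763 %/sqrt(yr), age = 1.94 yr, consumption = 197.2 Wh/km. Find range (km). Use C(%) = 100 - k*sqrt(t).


Step 1: capacity retention = 100 - 1.763 * sqrt(1.94) = 100 - 1.763 * 1.3928 = 97.544%
Step 2: C_now = 72.06 * 97.544/100 = 70.29 Ah
Step 3: E_pack = V * C_now = 319.7 * 70.29 = 22472 Wh
Step 4: range = E_pack / consumption = 22472 / 197.2 = 114.0 km

114.0 km


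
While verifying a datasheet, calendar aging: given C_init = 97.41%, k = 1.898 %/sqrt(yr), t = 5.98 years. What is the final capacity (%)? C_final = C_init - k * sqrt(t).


Step 1: sqrt(5.98 yr) = 2.4454
Step 2: drop = 1.898 * 2.4454 = 4.6414
Step 3: C_final = 97.41 - 4.6414 = 92.77%

92.77%


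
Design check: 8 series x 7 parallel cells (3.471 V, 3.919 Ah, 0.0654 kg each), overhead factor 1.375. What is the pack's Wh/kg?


Step 1: V_pack = 8 * 3.471 = 27.768 V
Step 2: C_pack = 7 * 3.919 = 27.433 Ah
Step 3: E_pack = V_pack * C_pack = 27.768 * 27.433 = 761.76 Wh
Step 4: m_pack = 8 * 7 * 0.0654 * 1.375 = 5.0358 kg
Step 5: ED = E_pack / m_pack = 761.76 / 5.0358 = 151.3 Wh/kg

151.3 Wh/kg
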